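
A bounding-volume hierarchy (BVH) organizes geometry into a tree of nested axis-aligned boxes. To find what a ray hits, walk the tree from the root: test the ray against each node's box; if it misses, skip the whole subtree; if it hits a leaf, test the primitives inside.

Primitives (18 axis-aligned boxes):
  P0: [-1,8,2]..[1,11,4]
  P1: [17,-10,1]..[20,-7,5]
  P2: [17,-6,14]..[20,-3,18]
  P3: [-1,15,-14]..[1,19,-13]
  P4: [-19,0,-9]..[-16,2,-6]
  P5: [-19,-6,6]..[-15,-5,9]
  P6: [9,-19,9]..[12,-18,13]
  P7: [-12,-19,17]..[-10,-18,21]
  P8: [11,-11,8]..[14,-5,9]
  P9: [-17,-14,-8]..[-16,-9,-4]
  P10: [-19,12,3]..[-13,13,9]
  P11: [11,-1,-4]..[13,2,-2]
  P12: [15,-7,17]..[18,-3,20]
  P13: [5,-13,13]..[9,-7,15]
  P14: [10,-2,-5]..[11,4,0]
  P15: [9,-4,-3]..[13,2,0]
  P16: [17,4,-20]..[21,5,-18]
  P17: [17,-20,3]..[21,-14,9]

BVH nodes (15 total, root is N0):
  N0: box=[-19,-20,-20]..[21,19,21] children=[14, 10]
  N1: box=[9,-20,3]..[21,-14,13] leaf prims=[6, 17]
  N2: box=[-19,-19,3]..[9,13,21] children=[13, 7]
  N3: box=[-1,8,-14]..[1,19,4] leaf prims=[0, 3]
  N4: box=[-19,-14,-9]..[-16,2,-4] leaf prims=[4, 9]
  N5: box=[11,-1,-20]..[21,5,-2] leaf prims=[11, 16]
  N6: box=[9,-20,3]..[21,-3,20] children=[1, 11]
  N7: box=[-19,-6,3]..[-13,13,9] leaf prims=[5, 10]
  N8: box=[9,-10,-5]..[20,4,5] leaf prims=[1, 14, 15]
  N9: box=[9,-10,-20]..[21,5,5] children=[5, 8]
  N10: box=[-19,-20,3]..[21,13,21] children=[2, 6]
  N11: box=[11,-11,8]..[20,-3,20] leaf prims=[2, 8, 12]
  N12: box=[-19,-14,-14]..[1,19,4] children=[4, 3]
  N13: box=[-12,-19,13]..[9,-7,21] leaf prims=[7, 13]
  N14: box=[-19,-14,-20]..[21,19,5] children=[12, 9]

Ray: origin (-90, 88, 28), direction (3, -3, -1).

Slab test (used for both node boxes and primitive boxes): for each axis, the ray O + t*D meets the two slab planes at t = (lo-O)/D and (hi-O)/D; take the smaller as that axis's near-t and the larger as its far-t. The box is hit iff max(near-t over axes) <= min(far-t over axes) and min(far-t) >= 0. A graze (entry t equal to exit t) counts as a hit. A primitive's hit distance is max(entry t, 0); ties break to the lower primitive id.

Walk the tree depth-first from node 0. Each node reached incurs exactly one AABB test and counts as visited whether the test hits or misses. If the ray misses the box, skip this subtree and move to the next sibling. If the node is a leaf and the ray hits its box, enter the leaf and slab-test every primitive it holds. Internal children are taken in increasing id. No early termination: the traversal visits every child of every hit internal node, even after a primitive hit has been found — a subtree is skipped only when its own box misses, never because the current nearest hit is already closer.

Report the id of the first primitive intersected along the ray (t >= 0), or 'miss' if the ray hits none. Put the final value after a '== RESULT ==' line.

Trace the traversal:
N0 x:[71/3,37] y:[23,36] z:[7,48] -> hit [71/3,36], descend [10, 14]
  N10 x:[71/3,37] y:[25,36] z:[7,25] -> hit [25,25], descend [2, 6]
    N2 x:[71/3,33] y:[25,107/3] z:[7,25] -> hit [25,25], descend [7, 13]
      N7 x:[71/3,77/3] y:[25,94/3] z:[19,25] -> hit [25,25] leaf, test {P5(miss), P10@t=25}
      N13 x:[26,33] y:[95/3,107/3] z:[7,15] -> miss, prune
    N6 x:[33,37] y:[91/3,36] z:[8,25] -> miss, prune
  N14 x:[71/3,37] y:[23,34] z:[23,48] -> hit [71/3,34], descend [9, 12]
    N9 x:[33,37] y:[83/3,98/3] z:[23,48] -> miss, prune
    N12 x:[71/3,91/3] y:[23,34] z:[24,42] -> hit [24,91/3], descend [3, 4]
      N3 x:[89/3,91/3] y:[23,80/3] z:[24,42] -> miss, prune
      N4 x:[71/3,74/3] y:[86/3,34] z:[32,37] -> miss, prune

11 AABB tests over nodes [0, 10, 2, 7, 13, 6, 14, 9, 12, 3, 4]; 1 leaf entered; closest P10.

== RESULT ==
10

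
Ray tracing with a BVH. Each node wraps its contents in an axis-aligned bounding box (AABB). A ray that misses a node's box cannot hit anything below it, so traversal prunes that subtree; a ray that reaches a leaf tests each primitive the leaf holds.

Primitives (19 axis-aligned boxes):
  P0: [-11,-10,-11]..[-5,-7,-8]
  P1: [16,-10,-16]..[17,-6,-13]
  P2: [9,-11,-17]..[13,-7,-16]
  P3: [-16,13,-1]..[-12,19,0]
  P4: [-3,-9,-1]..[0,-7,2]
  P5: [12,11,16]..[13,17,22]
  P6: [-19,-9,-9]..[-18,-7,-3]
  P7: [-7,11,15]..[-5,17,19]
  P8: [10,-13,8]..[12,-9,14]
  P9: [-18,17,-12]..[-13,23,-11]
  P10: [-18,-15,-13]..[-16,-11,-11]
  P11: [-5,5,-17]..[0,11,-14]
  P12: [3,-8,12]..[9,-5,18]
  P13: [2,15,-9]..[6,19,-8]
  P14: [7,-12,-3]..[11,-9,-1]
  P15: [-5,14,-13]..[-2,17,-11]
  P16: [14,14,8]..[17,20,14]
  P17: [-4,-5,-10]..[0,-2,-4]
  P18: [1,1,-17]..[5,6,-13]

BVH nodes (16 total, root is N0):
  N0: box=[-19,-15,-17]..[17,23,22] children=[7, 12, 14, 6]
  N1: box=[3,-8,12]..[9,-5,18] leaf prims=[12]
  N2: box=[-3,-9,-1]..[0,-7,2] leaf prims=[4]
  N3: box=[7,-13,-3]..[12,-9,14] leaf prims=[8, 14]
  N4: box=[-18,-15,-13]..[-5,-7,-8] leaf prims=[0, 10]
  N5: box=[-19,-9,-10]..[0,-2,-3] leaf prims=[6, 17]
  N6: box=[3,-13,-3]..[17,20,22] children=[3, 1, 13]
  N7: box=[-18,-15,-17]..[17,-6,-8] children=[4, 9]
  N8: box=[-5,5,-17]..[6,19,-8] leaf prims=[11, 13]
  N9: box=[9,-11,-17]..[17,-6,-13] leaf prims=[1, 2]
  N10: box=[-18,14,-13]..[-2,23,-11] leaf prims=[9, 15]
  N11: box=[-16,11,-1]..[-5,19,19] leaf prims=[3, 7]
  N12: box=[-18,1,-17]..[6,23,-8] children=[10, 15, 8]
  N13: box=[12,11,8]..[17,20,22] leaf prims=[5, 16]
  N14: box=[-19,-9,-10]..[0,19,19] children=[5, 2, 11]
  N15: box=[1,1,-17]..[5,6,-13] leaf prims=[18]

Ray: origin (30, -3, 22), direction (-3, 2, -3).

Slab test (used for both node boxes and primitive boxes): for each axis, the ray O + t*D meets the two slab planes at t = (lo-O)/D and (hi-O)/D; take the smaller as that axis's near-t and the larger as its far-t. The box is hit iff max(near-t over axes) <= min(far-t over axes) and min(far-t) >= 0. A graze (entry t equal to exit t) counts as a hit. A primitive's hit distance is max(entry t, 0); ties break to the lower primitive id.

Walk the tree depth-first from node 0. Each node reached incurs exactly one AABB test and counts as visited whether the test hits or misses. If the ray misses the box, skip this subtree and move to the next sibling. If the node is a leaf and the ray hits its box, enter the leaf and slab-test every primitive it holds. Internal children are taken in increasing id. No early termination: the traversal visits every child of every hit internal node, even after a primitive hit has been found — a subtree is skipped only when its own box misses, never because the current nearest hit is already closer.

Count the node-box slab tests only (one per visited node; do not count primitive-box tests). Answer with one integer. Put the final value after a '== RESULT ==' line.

Trace the traversal:
N0 x:[13/3,49/3] y:[-6,13] z:[0,13] -> hit [13/3,13], descend [6, 7, 12, 14]
  N6 x:[13/3,9] y:[-5,23/2] z:[0,25/3] -> hit [13/3,25/3], descend [1, 3, 13]
    N1 x:[7,9] y:[-5/2,-1] z:[4/3,10/3] -> miss, prune
    N3 x:[6,23/3] y:[-5,-3] z:[8/3,25/3] -> miss, prune
    N13 x:[13/3,6] y:[7,23/2] z:[0,14/3] -> miss, prune
  N7 x:[13/3,16] y:[-6,-3/2] z:[10,13] -> miss, prune
  N12 x:[8,16] y:[2,13] z:[10,13] -> hit [10,13], descend [8, 10, 15]
    N8 x:[8,35/3] y:[4,11] z:[10,13] -> hit [10,11] leaf, test {P11(miss), P13(miss)}
    N10 x:[32/3,16] y:[17/2,13] z:[11,35/3] -> hit [11,35/3] leaf, test {P9(miss), P15(miss)}
    N15 x:[25/3,29/3] y:[2,9/2] z:[35/3,13] -> miss, prune
  N14 x:[10,49/3] y:[-3,11] z:[1,32/3] -> hit [10,32/3], descend [2, 5, 11]
    N2 x:[10,11] y:[-3,-2] z:[20/3,23/3] -> miss, prune
    N5 x:[10,49/3] y:[-3,1/2] z:[25/3,32/3] -> miss, prune
    N11 x:[35/3,46/3] y:[7,11] z:[1,23/3] -> miss, prune

14 AABB tests over nodes [0, 6, 1, 3, 13, 7, 12, 8, 10, 15, 14, 2, 5, 11]; 2 leaves entered; closest miss.

== RESULT ==
14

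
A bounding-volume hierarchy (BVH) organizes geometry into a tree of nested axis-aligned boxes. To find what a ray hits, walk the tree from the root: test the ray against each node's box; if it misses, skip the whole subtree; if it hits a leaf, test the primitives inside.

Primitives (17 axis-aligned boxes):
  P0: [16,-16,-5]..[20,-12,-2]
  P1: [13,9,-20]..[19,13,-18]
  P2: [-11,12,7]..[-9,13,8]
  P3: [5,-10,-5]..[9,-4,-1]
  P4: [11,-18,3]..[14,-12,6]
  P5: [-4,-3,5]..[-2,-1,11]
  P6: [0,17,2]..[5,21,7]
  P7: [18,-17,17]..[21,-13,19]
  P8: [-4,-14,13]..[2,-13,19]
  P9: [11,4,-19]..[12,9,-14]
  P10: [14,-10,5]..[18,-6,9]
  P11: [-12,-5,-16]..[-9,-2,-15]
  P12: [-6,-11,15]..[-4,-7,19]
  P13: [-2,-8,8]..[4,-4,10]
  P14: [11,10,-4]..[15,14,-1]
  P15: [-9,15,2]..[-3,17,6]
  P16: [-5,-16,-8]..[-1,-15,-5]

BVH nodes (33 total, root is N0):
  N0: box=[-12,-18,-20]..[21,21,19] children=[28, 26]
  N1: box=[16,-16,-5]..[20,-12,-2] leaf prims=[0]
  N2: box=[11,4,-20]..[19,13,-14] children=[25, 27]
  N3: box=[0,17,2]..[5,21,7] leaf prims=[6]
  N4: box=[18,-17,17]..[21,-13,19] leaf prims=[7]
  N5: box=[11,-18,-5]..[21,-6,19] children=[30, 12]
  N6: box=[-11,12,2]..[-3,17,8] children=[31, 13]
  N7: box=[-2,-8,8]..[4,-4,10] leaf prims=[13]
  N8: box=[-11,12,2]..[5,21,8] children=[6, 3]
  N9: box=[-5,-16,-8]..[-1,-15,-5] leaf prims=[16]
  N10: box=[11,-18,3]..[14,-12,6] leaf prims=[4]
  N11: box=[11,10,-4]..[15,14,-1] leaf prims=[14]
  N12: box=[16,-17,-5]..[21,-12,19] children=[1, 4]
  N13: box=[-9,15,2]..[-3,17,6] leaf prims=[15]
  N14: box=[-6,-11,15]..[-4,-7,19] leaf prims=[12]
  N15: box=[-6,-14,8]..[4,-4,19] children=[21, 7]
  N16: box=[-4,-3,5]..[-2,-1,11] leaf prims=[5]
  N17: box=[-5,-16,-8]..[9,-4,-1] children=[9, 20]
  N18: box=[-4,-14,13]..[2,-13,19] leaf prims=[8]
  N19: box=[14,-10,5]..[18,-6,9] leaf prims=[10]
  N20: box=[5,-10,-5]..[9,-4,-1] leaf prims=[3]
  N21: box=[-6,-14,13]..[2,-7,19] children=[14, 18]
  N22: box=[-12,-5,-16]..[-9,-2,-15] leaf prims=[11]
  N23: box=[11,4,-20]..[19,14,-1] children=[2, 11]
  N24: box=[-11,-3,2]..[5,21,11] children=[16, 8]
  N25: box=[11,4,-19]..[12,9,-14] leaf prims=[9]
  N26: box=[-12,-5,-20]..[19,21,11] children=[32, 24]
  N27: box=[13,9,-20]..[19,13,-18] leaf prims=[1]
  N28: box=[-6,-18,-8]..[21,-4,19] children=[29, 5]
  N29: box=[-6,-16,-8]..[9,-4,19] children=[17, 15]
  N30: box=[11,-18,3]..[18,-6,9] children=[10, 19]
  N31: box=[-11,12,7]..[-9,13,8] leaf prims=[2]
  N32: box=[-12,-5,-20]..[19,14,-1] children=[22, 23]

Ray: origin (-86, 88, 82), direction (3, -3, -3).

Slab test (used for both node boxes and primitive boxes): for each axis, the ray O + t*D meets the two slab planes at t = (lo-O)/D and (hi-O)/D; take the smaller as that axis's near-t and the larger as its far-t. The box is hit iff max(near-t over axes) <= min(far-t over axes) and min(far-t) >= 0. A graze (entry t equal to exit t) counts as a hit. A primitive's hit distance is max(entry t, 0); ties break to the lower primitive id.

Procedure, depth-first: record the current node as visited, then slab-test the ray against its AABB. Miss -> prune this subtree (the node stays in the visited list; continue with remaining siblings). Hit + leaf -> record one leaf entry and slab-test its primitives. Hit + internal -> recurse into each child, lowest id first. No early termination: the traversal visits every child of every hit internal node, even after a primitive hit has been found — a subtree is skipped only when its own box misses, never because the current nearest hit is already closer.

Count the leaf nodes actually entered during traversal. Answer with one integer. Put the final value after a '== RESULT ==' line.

Traverse from the root:
N0 x:[74/3,107/3] y:[67/3,106/3] z:[21,34] -> hit [74/3,34], descend [26, 28]
  N26 x:[74/3,35] y:[67/3,31] z:[71/3,34] -> hit [74/3,31], descend [24, 32]
    N24 x:[25,91/3] y:[67/3,91/3] z:[71/3,80/3] -> hit [25,80/3], descend [8, 16]
      N8 x:[25,91/3] y:[67/3,76/3] z:[74/3,80/3] -> hit [25,76/3], descend [3, 6]
        N3 x:[86/3,91/3] y:[67/3,71/3] z:[25,80/3] -> miss, prune
        N6 x:[25,83/3] y:[71/3,76/3] z:[74/3,80/3] -> hit [25,76/3], descend [13, 31]
          N13 x:[77/3,83/3] y:[71/3,73/3] z:[76/3,80/3] -> miss, prune
          N31 x:[25,77/3] y:[25,76/3] z:[74/3,25] -> hit [25,25] leaf, test {P2@t=25}
      N16 x:[82/3,28] y:[89/3,91/3] z:[71/3,77/3] -> miss, prune
    N32 x:[74/3,35] y:[74/3,31] z:[83/3,34] -> hit [83/3,31], descend [22, 23]
      N22 x:[74/3,77/3] y:[30,31] z:[97/3,98/3] -> miss, prune
      N23 x:[97/3,35] y:[74/3,28] z:[83/3,34] -> miss, prune
  N28 x:[80/3,107/3] y:[92/3,106/3] z:[21,30] -> miss, prune

Visited [0, 26, 24, 8, 3, 6, 13, 31, 16, 32, 22, 23, 28]. Tests: 13 box, 1 leaf. Nearest: P2.

== RESULT ==
1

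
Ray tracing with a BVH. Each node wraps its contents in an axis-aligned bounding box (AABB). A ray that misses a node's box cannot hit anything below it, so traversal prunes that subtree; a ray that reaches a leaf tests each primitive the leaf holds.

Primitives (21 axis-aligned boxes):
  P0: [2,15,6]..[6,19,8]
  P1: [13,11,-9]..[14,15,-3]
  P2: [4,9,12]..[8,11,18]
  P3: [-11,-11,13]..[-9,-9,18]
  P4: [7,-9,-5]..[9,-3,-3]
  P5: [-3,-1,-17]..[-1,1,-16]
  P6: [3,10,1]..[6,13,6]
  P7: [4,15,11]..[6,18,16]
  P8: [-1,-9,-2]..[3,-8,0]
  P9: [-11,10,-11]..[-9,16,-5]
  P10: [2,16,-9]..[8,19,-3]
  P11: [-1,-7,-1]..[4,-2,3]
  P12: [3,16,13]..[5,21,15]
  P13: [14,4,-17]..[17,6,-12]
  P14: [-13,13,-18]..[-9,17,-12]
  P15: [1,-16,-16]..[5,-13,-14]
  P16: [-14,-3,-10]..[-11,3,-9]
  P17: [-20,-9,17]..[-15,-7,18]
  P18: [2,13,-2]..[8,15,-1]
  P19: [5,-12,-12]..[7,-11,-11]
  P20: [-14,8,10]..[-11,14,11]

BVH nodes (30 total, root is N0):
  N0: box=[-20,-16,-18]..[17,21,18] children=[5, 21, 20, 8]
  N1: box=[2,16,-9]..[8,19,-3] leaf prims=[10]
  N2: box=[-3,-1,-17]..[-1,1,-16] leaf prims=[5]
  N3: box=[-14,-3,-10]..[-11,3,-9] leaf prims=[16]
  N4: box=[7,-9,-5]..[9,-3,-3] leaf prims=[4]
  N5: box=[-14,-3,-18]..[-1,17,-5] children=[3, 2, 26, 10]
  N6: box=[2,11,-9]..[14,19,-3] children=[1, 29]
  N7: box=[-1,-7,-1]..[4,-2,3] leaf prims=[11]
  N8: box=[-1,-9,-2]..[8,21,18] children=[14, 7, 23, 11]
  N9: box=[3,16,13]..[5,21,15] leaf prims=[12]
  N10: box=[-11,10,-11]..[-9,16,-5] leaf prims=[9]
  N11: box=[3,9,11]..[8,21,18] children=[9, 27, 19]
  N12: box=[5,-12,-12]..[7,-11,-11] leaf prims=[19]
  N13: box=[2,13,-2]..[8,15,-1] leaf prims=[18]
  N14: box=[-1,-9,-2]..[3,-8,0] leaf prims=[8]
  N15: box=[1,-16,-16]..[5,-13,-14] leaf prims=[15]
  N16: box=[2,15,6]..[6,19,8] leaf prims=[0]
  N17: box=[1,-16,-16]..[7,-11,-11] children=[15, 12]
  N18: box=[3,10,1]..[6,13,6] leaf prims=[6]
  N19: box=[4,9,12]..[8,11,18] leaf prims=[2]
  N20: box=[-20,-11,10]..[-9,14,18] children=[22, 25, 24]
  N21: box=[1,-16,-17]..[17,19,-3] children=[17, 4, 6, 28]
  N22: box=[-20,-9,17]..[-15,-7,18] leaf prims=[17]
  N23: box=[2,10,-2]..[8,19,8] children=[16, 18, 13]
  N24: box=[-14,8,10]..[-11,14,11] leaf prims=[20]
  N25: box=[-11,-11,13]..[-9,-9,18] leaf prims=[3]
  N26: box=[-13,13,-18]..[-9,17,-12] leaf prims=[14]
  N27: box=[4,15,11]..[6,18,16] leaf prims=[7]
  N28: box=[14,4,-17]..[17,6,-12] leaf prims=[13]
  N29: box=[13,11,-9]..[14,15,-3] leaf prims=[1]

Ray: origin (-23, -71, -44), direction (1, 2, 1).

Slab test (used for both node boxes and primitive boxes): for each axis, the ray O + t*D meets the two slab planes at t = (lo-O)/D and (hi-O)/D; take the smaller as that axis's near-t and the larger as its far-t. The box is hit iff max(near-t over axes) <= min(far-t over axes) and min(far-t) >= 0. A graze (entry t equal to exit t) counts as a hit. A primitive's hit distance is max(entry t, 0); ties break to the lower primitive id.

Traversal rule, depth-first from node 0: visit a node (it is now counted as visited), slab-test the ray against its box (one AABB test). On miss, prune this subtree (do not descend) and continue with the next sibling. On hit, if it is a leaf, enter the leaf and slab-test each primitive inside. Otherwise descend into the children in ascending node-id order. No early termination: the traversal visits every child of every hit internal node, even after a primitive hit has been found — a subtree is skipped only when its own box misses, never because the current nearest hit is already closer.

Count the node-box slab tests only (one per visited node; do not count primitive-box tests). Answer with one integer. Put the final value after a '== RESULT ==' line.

Walk:
N0 x:[3,40] y:[55/2,46] z:[26,62] -> hit [55/2,40], descend [5, 8, 20, 21]
  N5 x:[9,22] y:[34,44] z:[26,39] -> miss, prune
  N8 x:[22,31] y:[31,46] z:[42,62] -> miss, prune
  N20 x:[3,14] y:[30,85/2] z:[54,62] -> miss, prune
  N21 x:[24,40] y:[55/2,45] z:[27,41] -> hit [55/2,40], descend [4, 6, 17, 28]
    N4 x:[30,32] y:[31,34] z:[39,41] -> miss, prune
    N6 x:[25,37] y:[41,45] z:[35,41] -> miss, prune
    N17 x:[24,30] y:[55/2,30] z:[28,33] -> hit [28,30], descend [12, 15]
      N12 x:[28,30] y:[59/2,30] z:[32,33] -> miss, prune
      N15 x:[24,28] y:[55/2,29] z:[28,30] -> hit [28,28] leaf, test {P15@t=28}
    N28 x:[37,40] y:[75/2,77/2] z:[27,32] -> miss, prune

Summary -> nodes [0, 5, 8, 20, 21, 4, 6, 17, 12, 15, 28]; box-tests=11; leaf-entries=1; first=P15

== RESULT ==
11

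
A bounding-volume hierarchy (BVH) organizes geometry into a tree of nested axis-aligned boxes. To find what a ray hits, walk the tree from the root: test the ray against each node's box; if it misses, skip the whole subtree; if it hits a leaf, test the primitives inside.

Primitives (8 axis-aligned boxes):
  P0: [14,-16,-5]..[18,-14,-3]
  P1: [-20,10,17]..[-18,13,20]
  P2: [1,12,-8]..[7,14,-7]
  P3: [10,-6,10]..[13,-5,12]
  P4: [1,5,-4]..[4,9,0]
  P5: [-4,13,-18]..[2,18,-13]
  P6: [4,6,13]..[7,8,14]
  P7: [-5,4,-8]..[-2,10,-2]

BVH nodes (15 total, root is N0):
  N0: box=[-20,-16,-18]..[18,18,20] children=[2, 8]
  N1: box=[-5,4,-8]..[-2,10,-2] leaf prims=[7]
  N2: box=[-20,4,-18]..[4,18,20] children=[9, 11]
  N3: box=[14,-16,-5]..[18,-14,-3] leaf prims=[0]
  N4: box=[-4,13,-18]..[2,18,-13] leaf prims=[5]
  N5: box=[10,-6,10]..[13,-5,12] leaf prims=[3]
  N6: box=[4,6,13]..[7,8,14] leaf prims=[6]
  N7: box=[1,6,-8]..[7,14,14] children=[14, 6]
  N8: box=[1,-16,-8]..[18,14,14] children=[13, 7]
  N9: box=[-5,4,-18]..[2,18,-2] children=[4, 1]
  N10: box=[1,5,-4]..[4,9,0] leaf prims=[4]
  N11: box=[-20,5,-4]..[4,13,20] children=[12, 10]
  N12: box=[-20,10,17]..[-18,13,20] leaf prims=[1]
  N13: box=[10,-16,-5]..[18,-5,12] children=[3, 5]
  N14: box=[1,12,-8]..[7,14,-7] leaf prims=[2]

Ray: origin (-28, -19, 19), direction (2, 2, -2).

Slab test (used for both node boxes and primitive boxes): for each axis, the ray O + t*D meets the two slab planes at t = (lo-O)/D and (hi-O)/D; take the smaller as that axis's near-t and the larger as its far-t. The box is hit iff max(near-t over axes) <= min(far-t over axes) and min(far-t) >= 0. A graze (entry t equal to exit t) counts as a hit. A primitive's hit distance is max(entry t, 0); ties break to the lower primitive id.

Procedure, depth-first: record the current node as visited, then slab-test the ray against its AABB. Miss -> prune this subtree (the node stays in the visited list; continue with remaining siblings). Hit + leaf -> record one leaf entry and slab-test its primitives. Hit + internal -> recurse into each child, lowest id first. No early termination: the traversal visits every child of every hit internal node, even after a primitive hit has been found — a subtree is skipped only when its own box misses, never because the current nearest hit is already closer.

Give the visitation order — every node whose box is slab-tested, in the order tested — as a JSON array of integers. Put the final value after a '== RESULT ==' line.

Trace the traversal:
N0 x:[4,23] y:[3/2,37/2] z:[-1/2,37/2] -> hit [4,37/2], descend [2, 8]
  N2 x:[4,16] y:[23/2,37/2] z:[-1/2,37/2] -> hit [23/2,16], descend [9, 11]
    N9 x:[23/2,15] y:[23/2,37/2] z:[21/2,37/2] -> hit [23/2,15], descend [1, 4]
      N1 x:[23/2,13] y:[23/2,29/2] z:[21/2,27/2] -> hit [23/2,13] leaf, test {P7@t=23/2}
      N4 x:[12,15] y:[16,37/2] z:[16,37/2] -> miss, prune
    N11 x:[4,16] y:[12,16] z:[-1/2,23/2] -> miss, prune
  N8 x:[29/2,23] y:[3/2,33/2] z:[5/2,27/2] -> miss, prune

Visited [0, 2, 9, 1, 4, 11, 8]. Tests: 7 box, 1 leaf. Nearest: P7.

== RESULT ==
[0, 2, 9, 1, 4, 11, 8]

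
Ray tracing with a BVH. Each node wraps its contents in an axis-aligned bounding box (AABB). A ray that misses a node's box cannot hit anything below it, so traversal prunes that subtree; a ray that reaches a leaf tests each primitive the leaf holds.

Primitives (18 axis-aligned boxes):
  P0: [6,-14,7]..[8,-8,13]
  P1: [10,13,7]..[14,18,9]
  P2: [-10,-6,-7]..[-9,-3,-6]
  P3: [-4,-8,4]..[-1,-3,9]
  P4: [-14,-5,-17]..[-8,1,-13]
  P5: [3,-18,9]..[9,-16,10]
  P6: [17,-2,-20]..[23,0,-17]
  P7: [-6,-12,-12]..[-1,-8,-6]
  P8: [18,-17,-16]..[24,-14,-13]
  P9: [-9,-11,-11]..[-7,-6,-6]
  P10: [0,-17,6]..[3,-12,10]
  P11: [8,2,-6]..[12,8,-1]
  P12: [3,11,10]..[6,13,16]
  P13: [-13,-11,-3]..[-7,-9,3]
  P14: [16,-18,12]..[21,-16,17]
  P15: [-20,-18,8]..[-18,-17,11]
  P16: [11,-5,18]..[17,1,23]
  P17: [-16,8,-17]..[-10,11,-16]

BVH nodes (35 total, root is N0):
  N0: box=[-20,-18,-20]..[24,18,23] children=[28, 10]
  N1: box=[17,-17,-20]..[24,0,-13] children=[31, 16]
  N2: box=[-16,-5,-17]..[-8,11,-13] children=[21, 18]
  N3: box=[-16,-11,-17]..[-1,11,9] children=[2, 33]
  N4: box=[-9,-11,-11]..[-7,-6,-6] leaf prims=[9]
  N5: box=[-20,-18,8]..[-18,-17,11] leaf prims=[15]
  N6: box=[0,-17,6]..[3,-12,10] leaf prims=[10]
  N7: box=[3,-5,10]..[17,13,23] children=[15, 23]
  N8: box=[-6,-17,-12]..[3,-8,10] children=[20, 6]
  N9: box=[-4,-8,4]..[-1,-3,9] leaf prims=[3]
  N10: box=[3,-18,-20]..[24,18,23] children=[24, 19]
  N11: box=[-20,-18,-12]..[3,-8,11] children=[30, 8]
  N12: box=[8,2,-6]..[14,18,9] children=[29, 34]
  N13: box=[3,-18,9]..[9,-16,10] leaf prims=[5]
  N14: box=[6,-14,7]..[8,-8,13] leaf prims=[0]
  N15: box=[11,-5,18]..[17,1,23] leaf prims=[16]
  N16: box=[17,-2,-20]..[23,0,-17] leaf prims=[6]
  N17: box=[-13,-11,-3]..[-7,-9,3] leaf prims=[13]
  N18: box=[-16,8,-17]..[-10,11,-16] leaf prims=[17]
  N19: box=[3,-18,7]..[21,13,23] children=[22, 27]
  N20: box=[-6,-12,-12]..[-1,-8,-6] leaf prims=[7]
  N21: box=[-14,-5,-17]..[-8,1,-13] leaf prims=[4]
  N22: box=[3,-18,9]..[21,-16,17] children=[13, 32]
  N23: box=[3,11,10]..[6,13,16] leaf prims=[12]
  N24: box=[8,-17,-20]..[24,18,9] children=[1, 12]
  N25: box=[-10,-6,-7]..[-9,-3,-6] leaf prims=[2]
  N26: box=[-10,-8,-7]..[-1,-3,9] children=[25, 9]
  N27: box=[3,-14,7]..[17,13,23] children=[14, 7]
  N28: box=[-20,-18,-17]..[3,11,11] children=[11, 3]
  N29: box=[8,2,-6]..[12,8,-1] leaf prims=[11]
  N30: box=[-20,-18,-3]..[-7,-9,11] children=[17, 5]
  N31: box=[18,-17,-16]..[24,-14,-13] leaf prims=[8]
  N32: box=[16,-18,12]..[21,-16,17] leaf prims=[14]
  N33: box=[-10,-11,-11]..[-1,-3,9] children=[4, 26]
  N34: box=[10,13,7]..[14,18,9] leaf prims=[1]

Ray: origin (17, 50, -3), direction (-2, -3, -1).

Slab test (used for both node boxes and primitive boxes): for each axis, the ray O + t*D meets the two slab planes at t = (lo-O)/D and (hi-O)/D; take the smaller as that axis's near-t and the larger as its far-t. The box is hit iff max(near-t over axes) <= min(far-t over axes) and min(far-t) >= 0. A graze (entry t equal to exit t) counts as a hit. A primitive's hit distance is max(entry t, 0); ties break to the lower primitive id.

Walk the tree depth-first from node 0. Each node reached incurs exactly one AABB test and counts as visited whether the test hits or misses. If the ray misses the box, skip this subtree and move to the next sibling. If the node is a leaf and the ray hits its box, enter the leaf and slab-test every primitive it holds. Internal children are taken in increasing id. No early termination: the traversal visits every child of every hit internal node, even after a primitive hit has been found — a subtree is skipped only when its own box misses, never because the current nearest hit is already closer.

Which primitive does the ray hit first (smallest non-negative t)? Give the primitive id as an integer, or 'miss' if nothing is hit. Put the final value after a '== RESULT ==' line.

Trace the traversal:
N0 x:[-7/2,37/2] y:[32/3,68/3] z:[-26,17] -> hit [32/3,17], descend [10, 28]
  N10 x:[-7/2,7] y:[32/3,68/3] z:[-26,17] -> miss, prune
  N28 x:[7,37/2] y:[13,68/3] z:[-14,14] -> hit [13,14], descend [3, 11]
    N3 x:[9,33/2] y:[13,61/3] z:[-12,14] -> hit [13,14], descend [2, 33]
      N2 x:[25/2,33/2] y:[13,55/3] z:[10,14] -> hit [13,14], descend [18, 21]
        N18 x:[27/2,33/2] y:[13,14] z:[13,14] -> hit [27/2,14] leaf, test {P17@t=27/2}
        N21 x:[25/2,31/2] y:[49/3,55/3] z:[10,14] -> miss, prune
      N33 x:[9,27/2] y:[53/3,61/3] z:[-12,8] -> miss, prune
    N11 x:[7,37/2] y:[58/3,68/3] z:[-14,9] -> miss, prune

Visited [0, 10, 28, 3, 2, 18, 21, 33, 11]. Tests: 9 box, 1 leaf. Nearest: P17.

== RESULT ==
17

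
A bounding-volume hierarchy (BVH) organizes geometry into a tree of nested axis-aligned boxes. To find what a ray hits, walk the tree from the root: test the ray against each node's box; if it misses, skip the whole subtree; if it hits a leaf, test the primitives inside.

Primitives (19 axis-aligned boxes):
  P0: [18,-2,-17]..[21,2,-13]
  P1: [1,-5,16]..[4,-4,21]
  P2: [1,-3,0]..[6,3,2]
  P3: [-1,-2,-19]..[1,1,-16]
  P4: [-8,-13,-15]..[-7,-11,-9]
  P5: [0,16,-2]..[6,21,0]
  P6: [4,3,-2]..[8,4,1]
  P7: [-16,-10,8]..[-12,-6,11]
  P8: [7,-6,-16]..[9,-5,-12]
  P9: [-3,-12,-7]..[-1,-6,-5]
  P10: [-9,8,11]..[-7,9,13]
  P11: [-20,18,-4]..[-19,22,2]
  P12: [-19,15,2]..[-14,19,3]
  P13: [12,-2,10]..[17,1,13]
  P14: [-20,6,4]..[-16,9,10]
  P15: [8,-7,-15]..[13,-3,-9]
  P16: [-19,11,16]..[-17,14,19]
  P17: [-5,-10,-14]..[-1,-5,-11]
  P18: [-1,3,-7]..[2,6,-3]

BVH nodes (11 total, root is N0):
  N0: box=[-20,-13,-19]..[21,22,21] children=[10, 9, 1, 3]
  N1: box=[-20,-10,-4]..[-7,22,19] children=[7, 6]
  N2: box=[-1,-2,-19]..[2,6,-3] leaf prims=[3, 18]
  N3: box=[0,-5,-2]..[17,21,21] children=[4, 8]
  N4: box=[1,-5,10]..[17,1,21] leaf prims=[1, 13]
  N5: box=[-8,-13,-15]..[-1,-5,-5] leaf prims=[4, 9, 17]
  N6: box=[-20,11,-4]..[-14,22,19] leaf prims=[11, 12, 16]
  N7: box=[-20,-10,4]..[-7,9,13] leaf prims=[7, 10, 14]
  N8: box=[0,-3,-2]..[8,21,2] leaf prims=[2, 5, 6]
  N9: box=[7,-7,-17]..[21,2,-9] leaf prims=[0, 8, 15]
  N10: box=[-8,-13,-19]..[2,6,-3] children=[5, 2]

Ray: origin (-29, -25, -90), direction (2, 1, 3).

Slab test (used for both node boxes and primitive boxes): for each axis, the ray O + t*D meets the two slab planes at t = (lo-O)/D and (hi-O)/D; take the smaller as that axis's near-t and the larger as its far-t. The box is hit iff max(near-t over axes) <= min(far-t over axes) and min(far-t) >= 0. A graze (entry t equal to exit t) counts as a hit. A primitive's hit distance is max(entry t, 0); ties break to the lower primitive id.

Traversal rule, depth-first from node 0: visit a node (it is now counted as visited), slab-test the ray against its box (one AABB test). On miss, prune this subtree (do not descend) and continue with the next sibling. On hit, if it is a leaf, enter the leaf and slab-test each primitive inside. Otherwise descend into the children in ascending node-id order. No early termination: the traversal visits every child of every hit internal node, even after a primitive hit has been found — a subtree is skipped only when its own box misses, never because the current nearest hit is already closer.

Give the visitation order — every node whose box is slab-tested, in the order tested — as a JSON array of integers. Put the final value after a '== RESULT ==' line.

Traverse from the root:
N0 x:[9/2,25] y:[12,47] z:[71/3,37] -> hit [71/3,25], descend [1, 3, 9, 10]
  N1 x:[9/2,11] y:[15,47] z:[86/3,109/3] -> miss, prune
  N3 x:[29/2,23] y:[20,46] z:[88/3,37] -> miss, prune
  N9 x:[18,25] y:[18,27] z:[73/3,27] -> hit [73/3,25] leaf, test {P0@t=73/3, P8(miss), P15(miss)}
  N10 x:[21/2,31/2] y:[12,31] z:[71/3,29] -> miss, prune

order=[0, 1, 3, 9, 10]  |boxes|=5  |leaves|=1  hit=P0

== RESULT ==
[0, 1, 3, 9, 10]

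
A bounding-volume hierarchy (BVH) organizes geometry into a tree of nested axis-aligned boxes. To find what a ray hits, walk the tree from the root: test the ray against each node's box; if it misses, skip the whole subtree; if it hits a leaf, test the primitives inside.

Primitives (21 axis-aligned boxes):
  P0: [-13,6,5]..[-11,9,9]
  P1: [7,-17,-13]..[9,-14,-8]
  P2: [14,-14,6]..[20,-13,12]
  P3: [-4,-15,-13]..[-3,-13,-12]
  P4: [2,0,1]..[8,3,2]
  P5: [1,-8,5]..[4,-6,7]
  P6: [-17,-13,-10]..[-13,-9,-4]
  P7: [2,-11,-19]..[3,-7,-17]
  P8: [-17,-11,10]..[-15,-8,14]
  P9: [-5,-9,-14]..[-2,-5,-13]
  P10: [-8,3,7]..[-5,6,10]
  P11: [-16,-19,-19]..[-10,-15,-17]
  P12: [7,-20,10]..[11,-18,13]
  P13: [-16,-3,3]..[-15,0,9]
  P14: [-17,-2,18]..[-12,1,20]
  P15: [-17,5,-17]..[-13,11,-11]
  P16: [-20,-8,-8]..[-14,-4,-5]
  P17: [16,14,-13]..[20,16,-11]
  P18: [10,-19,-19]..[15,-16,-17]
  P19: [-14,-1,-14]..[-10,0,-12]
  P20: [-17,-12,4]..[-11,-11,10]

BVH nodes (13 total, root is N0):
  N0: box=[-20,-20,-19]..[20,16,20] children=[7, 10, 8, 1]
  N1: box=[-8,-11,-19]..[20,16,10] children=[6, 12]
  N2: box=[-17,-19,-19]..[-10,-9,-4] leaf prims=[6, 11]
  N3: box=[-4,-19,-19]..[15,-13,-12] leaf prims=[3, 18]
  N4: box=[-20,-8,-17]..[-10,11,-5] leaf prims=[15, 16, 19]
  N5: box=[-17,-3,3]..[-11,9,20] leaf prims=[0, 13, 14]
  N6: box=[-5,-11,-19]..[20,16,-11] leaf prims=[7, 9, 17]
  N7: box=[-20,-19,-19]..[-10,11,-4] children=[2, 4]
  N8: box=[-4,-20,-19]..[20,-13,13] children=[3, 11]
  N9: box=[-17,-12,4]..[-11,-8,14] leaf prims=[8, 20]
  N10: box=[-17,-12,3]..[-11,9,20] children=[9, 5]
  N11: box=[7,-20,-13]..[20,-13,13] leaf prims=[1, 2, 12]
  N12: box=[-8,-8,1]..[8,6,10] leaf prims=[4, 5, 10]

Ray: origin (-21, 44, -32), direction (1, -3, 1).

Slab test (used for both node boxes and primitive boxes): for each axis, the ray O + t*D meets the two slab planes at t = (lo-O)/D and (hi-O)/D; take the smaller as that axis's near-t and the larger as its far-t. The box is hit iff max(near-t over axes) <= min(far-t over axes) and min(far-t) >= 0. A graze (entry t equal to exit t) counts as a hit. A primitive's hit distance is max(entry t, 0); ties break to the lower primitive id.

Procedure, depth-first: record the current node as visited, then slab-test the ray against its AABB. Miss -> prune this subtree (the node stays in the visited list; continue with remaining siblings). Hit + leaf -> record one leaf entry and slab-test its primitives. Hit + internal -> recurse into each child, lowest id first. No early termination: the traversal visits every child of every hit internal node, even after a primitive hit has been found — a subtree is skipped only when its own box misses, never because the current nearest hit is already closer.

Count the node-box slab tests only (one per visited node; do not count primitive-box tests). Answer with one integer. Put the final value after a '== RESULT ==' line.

Traverse from the root:
N0 x:[1,41] y:[28/3,64/3] z:[13,52] -> hit [13,64/3], descend [1, 7, 8, 10]
  N1 x:[13,41] y:[28/3,55/3] z:[13,42] -> hit [13,55/3], descend [6, 12]
    N6 x:[16,41] y:[28/3,55/3] z:[13,21] -> hit [16,55/3] leaf, test {P7(miss), P9(miss), P17(miss)}
    N12 x:[13,29] y:[38/3,52/3] z:[33,42] -> miss, prune
  N7 x:[1,11] y:[11,21] z:[13,28] -> miss, prune
  N8 x:[17,41] y:[19,64/3] z:[13,45] -> hit [19,64/3], descend [3, 11]
    N3 x:[17,36] y:[19,21] z:[13,20] -> hit [19,20] leaf, test {P3(miss), P18(miss)}
    N11 x:[28,41] y:[19,64/3] z:[19,45] -> miss, prune
  N10 x:[4,10] y:[35/3,56/3] z:[35,52] -> miss, prune

Summary -> nodes [0, 1, 6, 12, 7, 8, 3, 11, 10]; box-tests=9; leaf-entries=2; first=miss

== RESULT ==
9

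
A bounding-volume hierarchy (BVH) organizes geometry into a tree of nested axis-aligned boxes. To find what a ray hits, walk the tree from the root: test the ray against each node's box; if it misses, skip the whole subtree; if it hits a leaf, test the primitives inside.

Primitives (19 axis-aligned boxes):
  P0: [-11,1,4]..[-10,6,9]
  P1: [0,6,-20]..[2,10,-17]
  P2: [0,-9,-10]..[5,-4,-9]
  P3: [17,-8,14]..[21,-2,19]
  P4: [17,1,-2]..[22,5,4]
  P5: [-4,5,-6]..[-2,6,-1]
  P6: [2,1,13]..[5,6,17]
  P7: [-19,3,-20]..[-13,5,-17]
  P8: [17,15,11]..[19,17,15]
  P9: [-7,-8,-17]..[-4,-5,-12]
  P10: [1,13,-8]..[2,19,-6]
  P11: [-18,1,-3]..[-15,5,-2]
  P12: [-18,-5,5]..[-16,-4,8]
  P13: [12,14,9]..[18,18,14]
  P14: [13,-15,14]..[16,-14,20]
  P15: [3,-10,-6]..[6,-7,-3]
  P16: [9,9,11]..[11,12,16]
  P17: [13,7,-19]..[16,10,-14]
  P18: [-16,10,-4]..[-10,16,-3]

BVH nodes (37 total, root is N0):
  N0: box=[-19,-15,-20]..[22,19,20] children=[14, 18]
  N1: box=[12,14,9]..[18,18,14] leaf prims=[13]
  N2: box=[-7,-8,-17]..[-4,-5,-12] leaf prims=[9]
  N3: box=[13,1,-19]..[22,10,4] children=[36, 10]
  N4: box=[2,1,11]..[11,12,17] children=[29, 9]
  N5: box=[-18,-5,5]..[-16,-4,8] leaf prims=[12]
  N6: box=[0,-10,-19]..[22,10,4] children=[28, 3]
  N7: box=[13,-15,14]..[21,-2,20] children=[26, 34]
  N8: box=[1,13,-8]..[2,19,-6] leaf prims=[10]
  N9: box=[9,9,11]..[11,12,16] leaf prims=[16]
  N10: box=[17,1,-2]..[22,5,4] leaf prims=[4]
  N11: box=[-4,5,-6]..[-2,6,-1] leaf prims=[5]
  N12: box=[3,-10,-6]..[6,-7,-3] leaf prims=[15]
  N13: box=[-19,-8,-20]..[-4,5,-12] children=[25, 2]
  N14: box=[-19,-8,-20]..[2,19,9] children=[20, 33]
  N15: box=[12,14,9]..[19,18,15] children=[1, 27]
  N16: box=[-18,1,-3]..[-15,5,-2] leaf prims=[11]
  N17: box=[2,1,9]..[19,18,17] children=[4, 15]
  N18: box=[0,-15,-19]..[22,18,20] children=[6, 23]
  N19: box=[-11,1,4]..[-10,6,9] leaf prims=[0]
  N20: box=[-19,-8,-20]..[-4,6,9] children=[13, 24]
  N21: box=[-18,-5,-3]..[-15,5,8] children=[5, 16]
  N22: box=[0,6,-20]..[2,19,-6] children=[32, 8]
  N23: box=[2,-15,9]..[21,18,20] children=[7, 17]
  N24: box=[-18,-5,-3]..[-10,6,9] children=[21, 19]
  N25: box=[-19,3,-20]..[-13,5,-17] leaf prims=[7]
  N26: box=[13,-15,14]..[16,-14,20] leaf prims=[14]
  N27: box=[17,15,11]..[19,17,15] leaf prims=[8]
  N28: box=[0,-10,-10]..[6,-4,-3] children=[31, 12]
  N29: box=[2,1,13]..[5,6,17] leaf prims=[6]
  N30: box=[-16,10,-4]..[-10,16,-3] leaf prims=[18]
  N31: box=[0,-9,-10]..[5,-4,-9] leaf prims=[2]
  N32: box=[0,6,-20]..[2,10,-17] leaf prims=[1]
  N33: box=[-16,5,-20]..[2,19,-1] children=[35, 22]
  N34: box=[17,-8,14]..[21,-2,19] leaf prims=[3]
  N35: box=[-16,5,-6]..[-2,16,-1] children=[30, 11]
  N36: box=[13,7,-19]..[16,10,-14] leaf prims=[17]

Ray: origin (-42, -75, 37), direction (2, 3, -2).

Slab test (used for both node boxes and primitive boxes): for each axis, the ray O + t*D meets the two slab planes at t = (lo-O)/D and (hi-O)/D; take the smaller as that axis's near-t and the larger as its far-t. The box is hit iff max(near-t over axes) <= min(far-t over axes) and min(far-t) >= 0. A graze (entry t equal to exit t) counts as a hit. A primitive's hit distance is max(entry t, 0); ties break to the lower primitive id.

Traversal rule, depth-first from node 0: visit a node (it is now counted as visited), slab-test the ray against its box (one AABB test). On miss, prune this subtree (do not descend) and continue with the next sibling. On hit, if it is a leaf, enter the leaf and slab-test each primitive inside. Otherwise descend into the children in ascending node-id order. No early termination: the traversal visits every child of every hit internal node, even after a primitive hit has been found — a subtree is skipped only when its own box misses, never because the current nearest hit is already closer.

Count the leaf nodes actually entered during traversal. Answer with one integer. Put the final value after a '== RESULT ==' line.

Walk:
N0 x:[23/2,32] y:[20,94/3] z:[17/2,57/2] -> hit [20,57/2], descend [14, 18]
  N14 x:[23/2,22] y:[67/3,94/3] z:[14,57/2] -> miss, prune
  N18 x:[21,32] y:[20,31] z:[17/2,28] -> hit [21,28], descend [6, 23]
    N6 x:[21,32] y:[65/3,85/3] z:[33/2,28] -> hit [65/3,28], descend [3, 28]
      N3 x:[55/2,32] y:[76/3,85/3] z:[33/2,28] -> hit [55/2,28], descend [10, 36]
        N10 x:[59/2,32] y:[76/3,80/3] z:[33/2,39/2] -> miss, prune
        N36 x:[55/2,29] y:[82/3,85/3] z:[51/2,28] -> hit [55/2,28] leaf, test {P17@t=55/2}
      N28 x:[21,24] y:[65/3,71/3] z:[20,47/2] -> hit [65/3,47/2], descend [12, 31]
        N12 x:[45/2,24] y:[65/3,68/3] z:[20,43/2] -> miss, prune
        N31 x:[21,47/2] y:[22,71/3] z:[23,47/2] -> hit [23,47/2] leaf, test {P2@t=23}
    N23 x:[22,63/2] y:[20,31] z:[17/2,14] -> miss, prune

order=[0, 14, 18, 6, 3, 10, 36, 28, 12, 31, 23]  |boxes|=11  |leaves|=2  hit=P2

== RESULT ==
2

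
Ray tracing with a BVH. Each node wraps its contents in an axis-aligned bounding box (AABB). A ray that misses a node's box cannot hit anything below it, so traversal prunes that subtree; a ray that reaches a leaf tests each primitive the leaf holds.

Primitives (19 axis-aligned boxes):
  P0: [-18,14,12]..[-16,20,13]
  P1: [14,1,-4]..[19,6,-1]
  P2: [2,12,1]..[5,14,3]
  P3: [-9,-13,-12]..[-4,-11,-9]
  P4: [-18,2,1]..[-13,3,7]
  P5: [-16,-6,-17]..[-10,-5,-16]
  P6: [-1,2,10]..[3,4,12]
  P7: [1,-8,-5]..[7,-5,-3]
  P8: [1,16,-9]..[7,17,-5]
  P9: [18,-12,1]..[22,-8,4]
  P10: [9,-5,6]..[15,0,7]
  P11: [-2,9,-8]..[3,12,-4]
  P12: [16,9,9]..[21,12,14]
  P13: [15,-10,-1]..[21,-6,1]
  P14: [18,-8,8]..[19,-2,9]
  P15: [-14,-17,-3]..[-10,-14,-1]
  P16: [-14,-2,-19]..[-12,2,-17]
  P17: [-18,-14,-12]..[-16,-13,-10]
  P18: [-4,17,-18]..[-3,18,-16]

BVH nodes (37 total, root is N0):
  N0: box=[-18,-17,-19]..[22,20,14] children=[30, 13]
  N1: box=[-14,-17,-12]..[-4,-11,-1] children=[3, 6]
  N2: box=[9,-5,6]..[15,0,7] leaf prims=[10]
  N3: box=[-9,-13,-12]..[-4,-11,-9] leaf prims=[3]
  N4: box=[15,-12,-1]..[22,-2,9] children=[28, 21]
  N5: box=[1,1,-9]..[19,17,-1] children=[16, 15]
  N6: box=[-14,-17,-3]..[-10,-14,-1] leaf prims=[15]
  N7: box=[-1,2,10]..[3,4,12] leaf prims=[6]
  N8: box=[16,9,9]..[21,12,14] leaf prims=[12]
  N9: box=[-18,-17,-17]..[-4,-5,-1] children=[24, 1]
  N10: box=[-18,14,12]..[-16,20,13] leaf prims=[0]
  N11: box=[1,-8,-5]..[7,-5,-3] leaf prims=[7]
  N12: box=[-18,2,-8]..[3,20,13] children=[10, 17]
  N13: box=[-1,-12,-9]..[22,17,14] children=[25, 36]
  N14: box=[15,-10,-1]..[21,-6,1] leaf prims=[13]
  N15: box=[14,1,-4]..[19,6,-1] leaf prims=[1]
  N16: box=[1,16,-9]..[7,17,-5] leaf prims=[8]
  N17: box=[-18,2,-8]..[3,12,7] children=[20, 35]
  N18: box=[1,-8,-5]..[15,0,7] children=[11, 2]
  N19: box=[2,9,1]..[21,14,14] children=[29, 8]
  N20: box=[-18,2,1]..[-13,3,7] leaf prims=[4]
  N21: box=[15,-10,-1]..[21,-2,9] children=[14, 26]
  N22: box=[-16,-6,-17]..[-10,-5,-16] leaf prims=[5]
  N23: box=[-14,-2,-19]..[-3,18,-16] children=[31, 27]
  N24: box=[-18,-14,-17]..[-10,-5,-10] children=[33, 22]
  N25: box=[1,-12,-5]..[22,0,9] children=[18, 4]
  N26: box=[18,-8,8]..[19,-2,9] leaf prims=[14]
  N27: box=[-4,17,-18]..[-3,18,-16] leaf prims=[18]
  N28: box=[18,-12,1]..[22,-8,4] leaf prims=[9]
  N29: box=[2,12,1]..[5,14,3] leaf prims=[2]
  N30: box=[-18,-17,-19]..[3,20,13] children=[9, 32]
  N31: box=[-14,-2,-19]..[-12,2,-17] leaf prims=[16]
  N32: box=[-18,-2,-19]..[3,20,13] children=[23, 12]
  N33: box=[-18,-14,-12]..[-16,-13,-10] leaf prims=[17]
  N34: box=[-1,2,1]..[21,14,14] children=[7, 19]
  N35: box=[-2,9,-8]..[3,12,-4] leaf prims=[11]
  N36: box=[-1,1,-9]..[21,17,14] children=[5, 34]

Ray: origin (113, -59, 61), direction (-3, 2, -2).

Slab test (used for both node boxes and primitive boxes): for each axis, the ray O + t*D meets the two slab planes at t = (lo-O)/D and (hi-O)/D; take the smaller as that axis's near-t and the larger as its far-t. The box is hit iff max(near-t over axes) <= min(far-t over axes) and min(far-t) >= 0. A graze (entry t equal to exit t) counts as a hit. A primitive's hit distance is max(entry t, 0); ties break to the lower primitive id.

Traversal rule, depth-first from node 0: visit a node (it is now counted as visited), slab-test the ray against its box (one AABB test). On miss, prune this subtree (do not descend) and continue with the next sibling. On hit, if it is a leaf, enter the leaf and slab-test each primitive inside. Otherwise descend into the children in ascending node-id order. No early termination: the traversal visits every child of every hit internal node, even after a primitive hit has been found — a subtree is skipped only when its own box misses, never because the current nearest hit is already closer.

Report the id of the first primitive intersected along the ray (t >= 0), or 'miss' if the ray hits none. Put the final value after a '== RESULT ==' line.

Trace the traversal:
N0 x:[91/3,131/3] y:[21,79/2] z:[47/2,40] -> hit [91/3,79/2], descend [13, 30]
  N13 x:[91/3,38] y:[47/2,38] z:[47/2,35] -> hit [91/3,35], descend [25, 36]
    N25 x:[91/3,112/3] y:[47/2,59/2] z:[26,33] -> miss, prune
    N36 x:[92/3,38] y:[30,38] z:[47/2,35] -> hit [92/3,35], descend [5, 34]
      N5 x:[94/3,112/3] y:[30,38] z:[31,35] -> hit [94/3,35], descend [15, 16]
        N15 x:[94/3,33] y:[30,65/2] z:[31,65/2] -> hit [94/3,65/2] leaf, test {P1@t=94/3}
        N16 x:[106/3,112/3] y:[75/2,38] z:[33,35] -> miss, prune
      N34 x:[92/3,38] y:[61/2,73/2] z:[47/2,30] -> miss, prune
  N30 x:[110/3,131/3] y:[21,79/2] z:[24,40] -> hit [110/3,79/2], descend [9, 32]
    N9 x:[39,131/3] y:[21,27] z:[31,39] -> miss, prune
    N32 x:[110/3,131/3] y:[57/2,79/2] z:[24,40] -> hit [110/3,79/2], descend [12, 23]
      N12 x:[110/3,131/3] y:[61/2,79/2] z:[24,69/2] -> miss, prune
      N23 x:[116/3,127/3] y:[57/2,77/2] z:[77/2,40] -> miss, prune

Visited [0, 13, 25, 36, 5, 15, 16, 34, 30, 9, 32, 12, 23]. Tests: 13 box, 1 leaf. Nearest: P1.

== RESULT ==
1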